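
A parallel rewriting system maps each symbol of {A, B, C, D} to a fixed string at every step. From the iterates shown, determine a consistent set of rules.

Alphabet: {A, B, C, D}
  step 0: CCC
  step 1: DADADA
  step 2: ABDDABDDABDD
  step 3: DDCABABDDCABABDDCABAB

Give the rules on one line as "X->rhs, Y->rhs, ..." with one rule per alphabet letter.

A->DD, B->C, C->DA, D->AB

  step 2 ⇒ step 3: ABDDABDDABDD ⇒ DD·C·AB·AB·DD·C·AB·AB·DD·C·AB·AB
    A ↦ DD
    B ↦ C
    D ↦ AB
  step 0 ⇒ step 1: CCC ⇒ DA·DA·DA
    C ↦ DA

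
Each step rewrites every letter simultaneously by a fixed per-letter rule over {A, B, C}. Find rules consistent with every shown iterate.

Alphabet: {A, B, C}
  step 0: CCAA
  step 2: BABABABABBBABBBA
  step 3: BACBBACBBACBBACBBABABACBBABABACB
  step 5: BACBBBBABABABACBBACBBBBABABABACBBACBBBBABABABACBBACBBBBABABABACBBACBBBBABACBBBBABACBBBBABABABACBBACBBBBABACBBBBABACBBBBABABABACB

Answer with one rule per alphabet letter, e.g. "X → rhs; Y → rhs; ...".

  step 2 ⇒ step 3: BABABABABBBABBBA ⇒ BA·CB·BA·CB·BA·CB·BA·CB·BA·BA·BA·CB·BA·BA·BA·CB
    A ↦ CB
    B ↦ BA
    C ↦ BB  (constrained at step 0)

A->CB, B->BA, C->BB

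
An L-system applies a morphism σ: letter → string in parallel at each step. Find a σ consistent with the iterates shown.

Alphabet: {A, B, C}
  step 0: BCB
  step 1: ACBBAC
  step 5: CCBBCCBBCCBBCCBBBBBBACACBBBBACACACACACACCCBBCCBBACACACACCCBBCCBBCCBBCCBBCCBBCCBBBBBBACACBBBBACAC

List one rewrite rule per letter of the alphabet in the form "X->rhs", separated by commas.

A->CC, B->AC, C->BB

  step 0 ⇒ step 1: BCB ⇒ AC·BB·AC
    B ↦ AC
    C ↦ BB
    A ↦ CC  (constrained at step 1)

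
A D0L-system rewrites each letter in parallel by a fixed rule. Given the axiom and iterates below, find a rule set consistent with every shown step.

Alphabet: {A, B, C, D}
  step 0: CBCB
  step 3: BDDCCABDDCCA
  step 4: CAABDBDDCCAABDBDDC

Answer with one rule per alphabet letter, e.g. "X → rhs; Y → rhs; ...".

  step 3 ⇒ step 4: BDDCCABDDCCA ⇒ C·A·A·BD·BD·DC·C·A·A·BD·BD·DC
    A ↦ DC
    B ↦ C
    C ↦ BD
    D ↦ A

A->DC, B->C, C->BD, D->A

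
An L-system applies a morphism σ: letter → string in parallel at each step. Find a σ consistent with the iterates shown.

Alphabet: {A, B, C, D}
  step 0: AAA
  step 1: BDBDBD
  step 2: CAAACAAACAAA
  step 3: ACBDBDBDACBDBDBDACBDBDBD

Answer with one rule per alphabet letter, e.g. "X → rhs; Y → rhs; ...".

A->BD, B->CA, C->AC, D->AA

  step 2 ⇒ step 3: CAAACAAACAAA ⇒ AC·BD·BD·BD·AC·BD·BD·BD·AC·BD·BD·BD
    A ↦ BD
    C ↦ AC
  step 1 ⇒ step 2: BDBDBD ⇒ CA·AA·CA·AA·CA·AA
    B ↦ CA
  step 1 ⇒ step 2: BDBDBD ⇒ CA·AA·CA·AA·CA·AA
    D ↦ AA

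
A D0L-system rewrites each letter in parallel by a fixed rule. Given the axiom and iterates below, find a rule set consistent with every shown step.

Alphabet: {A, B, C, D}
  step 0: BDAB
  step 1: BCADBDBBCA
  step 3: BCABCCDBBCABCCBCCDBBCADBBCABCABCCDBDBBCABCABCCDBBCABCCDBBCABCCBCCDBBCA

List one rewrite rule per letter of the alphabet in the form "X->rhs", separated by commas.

  step 0 ⇒ step 1: BDAB ⇒ BCA·DB·DB·BCA
    A ↦ DB
    B ↦ BCA
    D ↦ DB
    C ↦ BCC  (constrained at step 1)

A->DB, B->BCA, C->BCC, D->DB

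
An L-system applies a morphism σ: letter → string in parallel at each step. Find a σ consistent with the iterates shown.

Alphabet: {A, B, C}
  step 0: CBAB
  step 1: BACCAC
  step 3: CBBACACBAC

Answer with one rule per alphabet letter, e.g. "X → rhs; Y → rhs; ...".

  step 0 ⇒ step 1: CBAB ⇒ B·AC·C·AC
    A ↦ C
    B ↦ AC
    C ↦ B

A->C, B->AC, C->B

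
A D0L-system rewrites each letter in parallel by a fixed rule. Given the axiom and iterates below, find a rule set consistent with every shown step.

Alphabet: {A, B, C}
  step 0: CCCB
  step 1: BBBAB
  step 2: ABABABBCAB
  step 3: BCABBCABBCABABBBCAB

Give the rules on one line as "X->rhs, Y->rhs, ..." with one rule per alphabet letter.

  step 2 ⇒ step 3: ABABABBCAB ⇒ BC·AB·BC·AB·BC·AB·AB·B·BC·AB
    A ↦ BC
    B ↦ AB
    C ↦ B

A->BC, B->AB, C->B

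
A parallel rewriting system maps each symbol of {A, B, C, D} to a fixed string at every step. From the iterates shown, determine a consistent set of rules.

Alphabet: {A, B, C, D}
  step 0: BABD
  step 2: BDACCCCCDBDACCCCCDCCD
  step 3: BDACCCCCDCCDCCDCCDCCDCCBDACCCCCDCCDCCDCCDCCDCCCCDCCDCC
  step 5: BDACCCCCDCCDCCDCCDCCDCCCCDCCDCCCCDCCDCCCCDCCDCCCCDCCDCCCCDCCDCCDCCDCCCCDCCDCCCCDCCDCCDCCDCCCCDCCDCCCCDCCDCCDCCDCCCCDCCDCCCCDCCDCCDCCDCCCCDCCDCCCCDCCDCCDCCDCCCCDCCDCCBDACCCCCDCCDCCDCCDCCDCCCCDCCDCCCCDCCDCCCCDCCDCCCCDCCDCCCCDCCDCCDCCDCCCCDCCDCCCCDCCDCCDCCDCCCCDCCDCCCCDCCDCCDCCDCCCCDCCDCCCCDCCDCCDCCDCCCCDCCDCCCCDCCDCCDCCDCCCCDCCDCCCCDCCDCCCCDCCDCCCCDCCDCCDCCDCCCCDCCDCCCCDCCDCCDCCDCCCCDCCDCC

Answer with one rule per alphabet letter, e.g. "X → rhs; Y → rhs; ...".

A->C, B->BDA, C->CCD, D->CC

  step 2 ⇒ step 3: BDACCCCCDBDACCCCCDCCD ⇒ BDA·CC·C·CCD·CCD·CCD·CCD·CCD·CC·BDA·CC·C·CCD·CCD·CCD·CCD·CCD·CC·CCD·CCD·CC
    A ↦ C
    B ↦ BDA
    C ↦ CCD
    D ↦ CC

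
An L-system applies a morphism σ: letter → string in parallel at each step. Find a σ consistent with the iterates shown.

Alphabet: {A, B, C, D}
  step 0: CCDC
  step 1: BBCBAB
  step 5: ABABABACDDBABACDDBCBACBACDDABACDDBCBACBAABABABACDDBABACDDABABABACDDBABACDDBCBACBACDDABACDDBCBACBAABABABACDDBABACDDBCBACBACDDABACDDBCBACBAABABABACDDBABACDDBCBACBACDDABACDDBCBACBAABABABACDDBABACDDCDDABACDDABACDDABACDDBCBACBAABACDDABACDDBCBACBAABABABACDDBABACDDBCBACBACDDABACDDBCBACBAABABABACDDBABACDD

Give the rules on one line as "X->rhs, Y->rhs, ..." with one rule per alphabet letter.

A->CDD, B->ABA, C->B, D->CBA

  step 0 ⇒ step 1: CCDC ⇒ B·B·CBA·B
    C ↦ B
    D ↦ CBA
    A ↦ CDD  (constrained at step 1)
    B ↦ ABA  (constrained at step 1)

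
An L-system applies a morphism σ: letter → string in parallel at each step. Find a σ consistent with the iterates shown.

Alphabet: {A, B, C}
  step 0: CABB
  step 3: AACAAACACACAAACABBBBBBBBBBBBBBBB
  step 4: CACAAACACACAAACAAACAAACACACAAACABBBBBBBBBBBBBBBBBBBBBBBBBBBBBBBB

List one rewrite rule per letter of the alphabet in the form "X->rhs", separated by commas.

A->CA, B->BB, C->AA

  step 3 ⇒ step 4: AACAAACACACAAACABBBBBBBBBBBBBBBB ⇒ CA·CA·AA·CA·CA·CA·AA·CA·AA·CA·AA·CA·CA·CA·AA·CA·BB·BB·BB·BB·BB·BB·BB·BB·BB·BB·BB·BB·BB·BB·BB·BB
    A ↦ CA
    B ↦ BB
    C ↦ AA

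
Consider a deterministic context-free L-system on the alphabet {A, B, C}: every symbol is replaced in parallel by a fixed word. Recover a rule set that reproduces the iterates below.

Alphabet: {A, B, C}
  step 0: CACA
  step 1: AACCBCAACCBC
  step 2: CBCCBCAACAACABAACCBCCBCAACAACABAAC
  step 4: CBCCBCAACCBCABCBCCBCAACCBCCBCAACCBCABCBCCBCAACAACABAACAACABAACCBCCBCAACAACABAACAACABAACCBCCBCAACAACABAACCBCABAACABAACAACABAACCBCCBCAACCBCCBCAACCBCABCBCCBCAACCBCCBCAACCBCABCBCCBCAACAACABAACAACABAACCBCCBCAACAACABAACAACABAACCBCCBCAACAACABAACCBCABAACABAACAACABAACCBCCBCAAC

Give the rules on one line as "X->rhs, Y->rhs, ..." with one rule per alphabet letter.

  step 1 ⇒ step 2: AACCBCAACCBC ⇒ CBC·CBC·AAC·AAC·AB·AAC·CBC·CBC·AAC·AAC·AB·AAC
    A ↦ CBC
    B ↦ AB
    C ↦ AAC

A->CBC, B->AB, C->AAC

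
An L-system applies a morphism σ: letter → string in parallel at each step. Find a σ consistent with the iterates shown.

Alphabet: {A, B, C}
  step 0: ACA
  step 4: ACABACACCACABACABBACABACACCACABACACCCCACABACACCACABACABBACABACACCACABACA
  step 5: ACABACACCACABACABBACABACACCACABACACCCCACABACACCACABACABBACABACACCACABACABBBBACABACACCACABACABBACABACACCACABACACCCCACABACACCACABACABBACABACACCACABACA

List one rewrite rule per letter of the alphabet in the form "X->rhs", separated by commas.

  step 4 ⇒ step 5: ACABACACCACABACABBACABACACCACABACACCCCACABACACCACABACABBACABACACCACABACA ⇒ ACA·B·ACA·CC·ACA·B·ACA·B·B·ACA·B·ACA·CC·ACA·B·ACA·CC·CC·ACA·B·ACA·CC·ACA·B·ACA·B·B·ACA·B·ACA·CC·ACA·B·ACA·B·B·B·B·ACA·B·ACA·CC·ACA·B·ACA·B·B·ACA·B·ACA·CC·ACA·B·ACA·CC·CC·ACA·B·ACA·CC·ACA·B·ACA·B·B·ACA·B·ACA·CC·ACA·B·ACA
    A ↦ ACA
    B ↦ CC
    C ↦ B

A->ACA, B->CC, C->B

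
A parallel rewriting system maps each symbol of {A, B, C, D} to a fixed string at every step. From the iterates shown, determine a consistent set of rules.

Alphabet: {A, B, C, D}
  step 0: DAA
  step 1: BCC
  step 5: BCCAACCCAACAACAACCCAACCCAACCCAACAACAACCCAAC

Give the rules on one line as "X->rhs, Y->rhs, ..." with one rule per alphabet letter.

  step 0 ⇒ step 1: DAA ⇒ B·C·C
    A ↦ C
    D ↦ B
    B ↦ D  (constrained at step 1)
    C ↦ AAC  (constrained at step 1)

A->C, B->D, C->AAC, D->B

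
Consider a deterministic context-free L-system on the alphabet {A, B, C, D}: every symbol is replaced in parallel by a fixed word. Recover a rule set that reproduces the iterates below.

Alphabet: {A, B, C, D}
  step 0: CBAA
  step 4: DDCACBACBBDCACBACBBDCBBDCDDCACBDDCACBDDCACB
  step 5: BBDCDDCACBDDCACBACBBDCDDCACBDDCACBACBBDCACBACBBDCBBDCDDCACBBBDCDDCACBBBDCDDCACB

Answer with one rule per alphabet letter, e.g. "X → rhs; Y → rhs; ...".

A->D, B->ACB, C->DC, D->B

  step 4 ⇒ step 5: DDCACBACBBDCACBACBBDCBBDCDDCACBDDCACBDDCACB ⇒ B·B·DC·D·DC·ACB·D·DC·ACB·ACB·B·DC·D·DC·ACB·D·DC·ACB·ACB·B·DC·ACB·ACB·B·DC·B·B·DC·D·DC·ACB·B·B·DC·D·DC·ACB·B·B·DC·D·DC·ACB
    A ↦ D
    B ↦ ACB
    C ↦ DC
    D ↦ B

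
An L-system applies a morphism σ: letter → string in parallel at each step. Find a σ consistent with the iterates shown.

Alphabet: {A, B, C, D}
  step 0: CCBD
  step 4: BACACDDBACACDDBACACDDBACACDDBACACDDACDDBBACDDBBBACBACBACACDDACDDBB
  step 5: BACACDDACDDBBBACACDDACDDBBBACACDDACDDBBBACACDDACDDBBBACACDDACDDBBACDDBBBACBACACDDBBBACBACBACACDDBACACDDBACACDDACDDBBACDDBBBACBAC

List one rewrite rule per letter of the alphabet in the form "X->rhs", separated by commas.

  step 4 ⇒ step 5: BACACDDBACACDDBACACDDBACACDDBACACDDACDDBBACDDBBBACBACBACACDDACDDBB ⇒ BAC·AC·DD·AC·DD·B·B·BAC·AC·DD·AC·DD·B·B·BAC·AC·DD·AC·DD·B·B·BAC·AC·DD·AC·DD·B·B·BAC·AC·DD·AC·DD·B·B·AC·DD·B·B·BAC·BAC·AC·DD·B·B·BAC·BAC·BAC·AC·DD·BAC·AC·DD·BAC·AC·DD·AC·DD·B·B·AC·DD·B·B·BAC·BAC
    A ↦ AC
    B ↦ BAC
    C ↦ DD
    D ↦ B

A->AC, B->BAC, C->DD, D->B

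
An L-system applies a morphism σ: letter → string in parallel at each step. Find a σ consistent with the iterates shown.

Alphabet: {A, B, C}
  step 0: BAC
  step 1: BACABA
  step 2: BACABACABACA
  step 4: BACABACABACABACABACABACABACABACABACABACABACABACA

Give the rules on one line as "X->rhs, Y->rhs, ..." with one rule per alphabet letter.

  step 1 ⇒ step 2: BACABA ⇒ BA·CA·BA·CA·BA·CA
    A ↦ CA
    B ↦ BA
    C ↦ BA

A->CA, B->BA, C->BA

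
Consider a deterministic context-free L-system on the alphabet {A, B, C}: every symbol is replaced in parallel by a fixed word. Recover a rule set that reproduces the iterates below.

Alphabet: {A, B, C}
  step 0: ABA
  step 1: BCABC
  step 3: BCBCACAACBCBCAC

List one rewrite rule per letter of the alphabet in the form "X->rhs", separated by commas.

  step 0 ⇒ step 1: ABA ⇒ BC·A·BC
    A ↦ BC
    B ↦ A
    C ↦ AC  (constrained at step 1)

A->BC, B->A, C->AC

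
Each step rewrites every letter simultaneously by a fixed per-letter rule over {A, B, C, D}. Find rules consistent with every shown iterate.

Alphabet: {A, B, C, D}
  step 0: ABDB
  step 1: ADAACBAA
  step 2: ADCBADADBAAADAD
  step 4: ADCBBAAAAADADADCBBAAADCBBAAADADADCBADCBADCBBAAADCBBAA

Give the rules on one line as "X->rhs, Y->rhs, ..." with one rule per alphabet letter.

A->AD, B->AA, C->B, D->CB

  step 1 ⇒ step 2: ADAACBAA ⇒ AD·CB·AD·AD·B·AA·AD·AD
    A ↦ AD
    B ↦ AA
    C ↦ B
    D ↦ CB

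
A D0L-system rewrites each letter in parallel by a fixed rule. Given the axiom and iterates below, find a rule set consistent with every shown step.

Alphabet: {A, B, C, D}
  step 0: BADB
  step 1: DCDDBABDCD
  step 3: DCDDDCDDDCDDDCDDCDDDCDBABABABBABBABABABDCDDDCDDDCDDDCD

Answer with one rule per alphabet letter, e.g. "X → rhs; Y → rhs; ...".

  step 0 ⇒ step 1: BADB ⇒ DCD·D·BAB·DCD
    A ↦ D
    B ↦ DCD
    D ↦ BAB
    C ↦ A  (constrained at step 1)

A->D, B->DCD, C->A, D->BAB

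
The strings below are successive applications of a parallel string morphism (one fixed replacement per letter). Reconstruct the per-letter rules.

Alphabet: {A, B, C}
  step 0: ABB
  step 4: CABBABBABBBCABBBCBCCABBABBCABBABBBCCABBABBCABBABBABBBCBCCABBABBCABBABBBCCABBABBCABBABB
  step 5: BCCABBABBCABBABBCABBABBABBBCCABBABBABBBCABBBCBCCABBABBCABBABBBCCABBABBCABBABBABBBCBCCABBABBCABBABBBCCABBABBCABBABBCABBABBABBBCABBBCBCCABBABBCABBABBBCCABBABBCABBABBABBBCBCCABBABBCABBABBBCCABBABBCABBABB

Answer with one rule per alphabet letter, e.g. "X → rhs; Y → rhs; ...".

A->C, B->ABB, C->BC

  step 4 ⇒ step 5: CABBABBABBBCABBBCBCCABBABBCABBABBBCCABBABBCABBABBABBBCBCCABBABBCABBABBBCCABBABBCABBABB ⇒ BC·C·ABB·ABB·C·ABB·ABB·C·ABB·ABB·ABB·BC·C·ABB·ABB·ABB·BC·ABB·BC·BC·C·ABB·ABB·C·ABB·ABB·BC·C·ABB·ABB·C·ABB·ABB·ABB·BC·BC·C·ABB·ABB·C·ABB·ABB·BC·C·ABB·ABB·C·ABB·ABB·C·ABB·ABB·ABB·BC·ABB·BC·BC·C·ABB·ABB·C·ABB·ABB·BC·C·ABB·ABB·C·ABB·ABB·ABB·BC·BC·C·ABB·ABB·C·ABB·ABB·BC·C·ABB·ABB·C·ABB·ABB
    A ↦ C
    B ↦ ABB
    C ↦ BC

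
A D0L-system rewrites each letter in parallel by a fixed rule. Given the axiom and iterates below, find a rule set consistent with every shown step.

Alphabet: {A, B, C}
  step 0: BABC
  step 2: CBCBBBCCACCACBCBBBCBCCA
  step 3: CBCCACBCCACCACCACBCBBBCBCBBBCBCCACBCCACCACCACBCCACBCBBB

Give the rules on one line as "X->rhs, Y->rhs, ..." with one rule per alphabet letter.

A->BB, B->CCA, C->CB

  step 2 ⇒ step 3: CBCBBBCCACCACBCBBBCBCCA ⇒ CB·CCA·CB·CCA·CCA·CCA·CB·CB·BB·CB·CB·BB·CB·CCA·CB·CCA·CCA·CCA·CB·CCA·CB·CB·BB
    A ↦ BB
    B ↦ CCA
    C ↦ CB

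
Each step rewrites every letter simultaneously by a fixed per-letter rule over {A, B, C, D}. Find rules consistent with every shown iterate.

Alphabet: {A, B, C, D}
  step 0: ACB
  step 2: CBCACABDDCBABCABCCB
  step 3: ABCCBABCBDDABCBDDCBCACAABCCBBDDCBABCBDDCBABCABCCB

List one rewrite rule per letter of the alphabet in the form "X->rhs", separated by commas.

A->BDD, B->CB, C->ABC, D->CA

  step 2 ⇒ step 3: CBCACABDDCBABCABCCB ⇒ ABC·CB·ABC·BDD·ABC·BDD·CB·CA·CA·ABC·CB·BDD·CB·ABC·BDD·CB·ABC·ABC·CB
    A ↦ BDD
    B ↦ CB
    C ↦ ABC
    D ↦ CA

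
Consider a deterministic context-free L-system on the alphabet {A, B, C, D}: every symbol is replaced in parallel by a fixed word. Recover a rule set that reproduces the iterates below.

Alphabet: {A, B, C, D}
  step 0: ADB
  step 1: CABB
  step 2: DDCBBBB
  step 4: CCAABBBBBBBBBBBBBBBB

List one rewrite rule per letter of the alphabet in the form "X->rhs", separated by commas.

A->C, B->BB, C->DD, D->A

  step 1 ⇒ step 2: CABB ⇒ DD·C·BB·BB
    A ↦ C
    B ↦ BB
    C ↦ DD
  step 0 ⇒ step 1: ADB ⇒ C·A·BB
    D ↦ A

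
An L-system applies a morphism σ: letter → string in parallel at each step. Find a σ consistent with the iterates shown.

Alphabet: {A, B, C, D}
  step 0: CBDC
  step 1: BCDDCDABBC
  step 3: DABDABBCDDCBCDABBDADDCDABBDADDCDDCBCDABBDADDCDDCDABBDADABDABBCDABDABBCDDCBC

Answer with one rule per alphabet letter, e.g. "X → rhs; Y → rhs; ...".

  step 0 ⇒ step 1: CBDC ⇒ BC·DDC·DAB·BC
    B ↦ DDC
    C ↦ BC
    D ↦ DAB
    A ↦ BDA  (constrained at step 1)

A->BDA, B->DDC, C->BC, D->DAB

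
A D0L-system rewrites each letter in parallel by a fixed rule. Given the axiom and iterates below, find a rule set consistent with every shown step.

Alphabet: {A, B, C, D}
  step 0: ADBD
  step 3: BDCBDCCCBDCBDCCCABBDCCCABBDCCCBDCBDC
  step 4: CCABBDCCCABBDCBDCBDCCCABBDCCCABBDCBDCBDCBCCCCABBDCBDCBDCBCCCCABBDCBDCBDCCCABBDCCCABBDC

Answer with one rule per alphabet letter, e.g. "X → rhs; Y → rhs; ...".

A->B, B->CC, C->BDC, D->AB

  step 3 ⇒ step 4: BDCBDCCCBDCBDCCCABBDCCCABBDCCCBDCBDC ⇒ CC·AB·BDC·CC·AB·BDC·BDC·BDC·CC·AB·BDC·CC·AB·BDC·BDC·BDC·B·CC·CC·AB·BDC·BDC·BDC·B·CC·CC·AB·BDC·BDC·BDC·CC·AB·BDC·CC·AB·BDC
    A ↦ B
    B ↦ CC
    C ↦ BDC
    D ↦ AB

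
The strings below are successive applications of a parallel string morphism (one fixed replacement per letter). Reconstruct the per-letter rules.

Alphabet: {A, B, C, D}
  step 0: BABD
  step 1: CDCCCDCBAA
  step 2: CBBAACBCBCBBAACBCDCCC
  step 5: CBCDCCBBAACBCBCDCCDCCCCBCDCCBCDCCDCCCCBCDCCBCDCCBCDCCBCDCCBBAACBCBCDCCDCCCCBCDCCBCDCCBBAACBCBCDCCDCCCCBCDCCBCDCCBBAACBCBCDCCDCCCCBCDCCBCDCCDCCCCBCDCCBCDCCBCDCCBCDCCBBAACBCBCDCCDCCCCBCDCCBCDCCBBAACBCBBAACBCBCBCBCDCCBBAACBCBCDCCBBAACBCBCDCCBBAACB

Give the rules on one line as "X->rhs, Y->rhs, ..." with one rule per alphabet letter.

A->C, B->CDC, C->CB, D->BAA

  step 1 ⇒ step 2: CDCCCDCBAA ⇒ CB·BAA·CB·CB·CB·BAA·CB·CDC·C·C
    A ↦ C
    B ↦ CDC
    C ↦ CB
    D ↦ BAA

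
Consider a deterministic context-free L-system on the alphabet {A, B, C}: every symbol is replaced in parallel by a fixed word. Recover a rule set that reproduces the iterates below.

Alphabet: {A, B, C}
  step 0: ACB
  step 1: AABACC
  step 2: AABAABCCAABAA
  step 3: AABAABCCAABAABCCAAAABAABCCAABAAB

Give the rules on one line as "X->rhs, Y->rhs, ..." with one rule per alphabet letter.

A->AAB, B->CC, C->A

  step 2 ⇒ step 3: AABAABCCAABAA ⇒ AAB·AAB·CC·AAB·AAB·CC·A·A·AAB·AAB·CC·AAB·AAB
    A ↦ AAB
    B ↦ CC
    C ↦ A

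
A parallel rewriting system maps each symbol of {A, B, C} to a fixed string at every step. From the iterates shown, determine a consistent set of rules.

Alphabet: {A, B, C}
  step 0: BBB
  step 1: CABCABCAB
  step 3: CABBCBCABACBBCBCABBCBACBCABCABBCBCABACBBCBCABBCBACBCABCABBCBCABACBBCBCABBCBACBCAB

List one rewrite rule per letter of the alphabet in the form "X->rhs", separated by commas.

A->ACB, B->CAB, C->BCB

  step 0 ⇒ step 1: BBB ⇒ CAB·CAB·CAB
    B ↦ CAB
    A ↦ ACB  (constrained at step 1)
    C ↦ BCB  (constrained at step 1)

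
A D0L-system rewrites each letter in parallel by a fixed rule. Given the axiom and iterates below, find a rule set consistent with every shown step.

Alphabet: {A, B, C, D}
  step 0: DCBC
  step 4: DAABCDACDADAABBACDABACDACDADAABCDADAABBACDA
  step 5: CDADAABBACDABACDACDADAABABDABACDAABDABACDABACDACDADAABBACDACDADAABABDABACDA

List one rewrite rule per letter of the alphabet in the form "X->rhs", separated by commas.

  step 4 ⇒ step 5: DAABCDACDADAABBACDABACDACDADAABCDADAABBACDA ⇒ C·DA·DA·AB·BA·C·DA·BA·C·DA·C·DA·DA·AB·AB·DA·BA·C·DA·AB·DA·BA·C·DA·BA·C·DA·C·DA·DA·AB·BA·C·DA·C·DA·DA·AB·AB·DA·BA·C·DA
    A ↦ DA
    B ↦ AB
    C ↦ BA
    D ↦ C

A->DA, B->AB, C->BA, D->C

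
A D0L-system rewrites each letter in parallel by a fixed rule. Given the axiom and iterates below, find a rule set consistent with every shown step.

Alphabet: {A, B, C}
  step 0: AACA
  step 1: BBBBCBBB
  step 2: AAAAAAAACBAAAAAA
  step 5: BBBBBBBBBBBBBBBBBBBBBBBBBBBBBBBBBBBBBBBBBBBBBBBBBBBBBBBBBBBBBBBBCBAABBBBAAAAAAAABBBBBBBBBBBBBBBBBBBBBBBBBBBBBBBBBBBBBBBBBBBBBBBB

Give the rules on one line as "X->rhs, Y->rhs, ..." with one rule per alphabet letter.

  step 1 ⇒ step 2: BBBBCBBB ⇒ AA·AA·AA·AA·CB·AA·AA·AA
    B ↦ AA
    C ↦ CB
  step 0 ⇒ step 1: AACA ⇒ BB·BB·CB·BB
    A ↦ BB

A->BB, B->AA, C->CB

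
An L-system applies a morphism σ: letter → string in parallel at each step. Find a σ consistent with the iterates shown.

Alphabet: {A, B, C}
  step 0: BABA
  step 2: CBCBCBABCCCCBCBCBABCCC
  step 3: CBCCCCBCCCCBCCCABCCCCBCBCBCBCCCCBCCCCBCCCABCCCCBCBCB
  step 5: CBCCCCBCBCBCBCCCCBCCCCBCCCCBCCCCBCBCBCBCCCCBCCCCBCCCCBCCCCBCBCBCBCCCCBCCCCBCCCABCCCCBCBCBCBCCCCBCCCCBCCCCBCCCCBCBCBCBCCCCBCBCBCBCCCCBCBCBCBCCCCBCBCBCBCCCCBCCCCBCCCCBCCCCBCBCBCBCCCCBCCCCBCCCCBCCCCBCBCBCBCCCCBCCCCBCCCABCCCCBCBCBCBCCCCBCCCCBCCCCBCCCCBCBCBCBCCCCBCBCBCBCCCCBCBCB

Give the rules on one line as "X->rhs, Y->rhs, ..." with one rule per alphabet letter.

A->AB, B->CCC, C->CB

  step 2 ⇒ step 3: CBCBCBABCCCCBCBCBABCCC ⇒ CB·CCC·CB·CCC·CB·CCC·AB·CCC·CB·CB·CB·CB·CCC·CB·CCC·CB·CCC·AB·CCC·CB·CB·CB
    A ↦ AB
    B ↦ CCC
    C ↦ CB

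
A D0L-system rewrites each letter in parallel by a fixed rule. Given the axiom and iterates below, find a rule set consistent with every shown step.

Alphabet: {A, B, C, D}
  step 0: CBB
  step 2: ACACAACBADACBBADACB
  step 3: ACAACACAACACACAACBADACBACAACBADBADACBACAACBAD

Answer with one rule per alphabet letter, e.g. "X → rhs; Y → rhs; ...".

A->AC, B->BAD, C->AAC, D->B

  step 2 ⇒ step 3: ACACAACBADACBBADACB ⇒ AC·AAC·AC·AAC·AC·AC·AAC·BAD·AC·B·AC·AAC·BAD·BAD·AC·B·AC·AAC·BAD
    A ↦ AC
    B ↦ BAD
    C ↦ AAC
    D ↦ B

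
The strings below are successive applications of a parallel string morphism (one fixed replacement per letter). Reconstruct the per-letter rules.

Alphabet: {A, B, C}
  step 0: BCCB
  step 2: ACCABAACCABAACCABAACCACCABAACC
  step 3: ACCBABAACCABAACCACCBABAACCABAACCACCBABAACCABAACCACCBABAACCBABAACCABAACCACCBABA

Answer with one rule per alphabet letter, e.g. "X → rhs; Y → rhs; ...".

  step 2 ⇒ step 3: ACCABAACCABAACCABAACCACCABAACC ⇒ ACC·BA·BA·ACC·ABA·ACC·ACC·BA·BA·ACC·ABA·ACC·ACC·BA·BA·ACC·ABA·ACC·ACC·BA·BA·ACC·BA·BA·ACC·ABA·ACC·ACC·BA·BA
    A ↦ ACC
    B ↦ ABA
    C ↦ BA

A->ACC, B->ABA, C->BA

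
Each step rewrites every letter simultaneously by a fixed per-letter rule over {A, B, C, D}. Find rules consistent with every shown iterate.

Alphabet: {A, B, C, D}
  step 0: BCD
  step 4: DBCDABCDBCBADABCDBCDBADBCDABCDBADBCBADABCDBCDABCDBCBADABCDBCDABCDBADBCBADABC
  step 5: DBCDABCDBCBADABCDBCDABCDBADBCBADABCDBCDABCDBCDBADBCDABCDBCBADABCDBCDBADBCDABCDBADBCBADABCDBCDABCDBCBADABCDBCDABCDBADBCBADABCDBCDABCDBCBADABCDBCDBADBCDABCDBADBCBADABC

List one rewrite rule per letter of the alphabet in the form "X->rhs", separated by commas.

  step 4 ⇒ step 5: DBCDABCDBCBADABCDBCDBADBCDABCDBADBCBADABCDBCDABCDBCBADABCDBCDABCDBADBCBADABC ⇒ DBC·D·ABC·DBC·BA·D·ABC·DBC·D·ABC·D·BA·DBC·BA·D·ABC·DBC·D·ABC·DBC·D·BA·DBC·D·ABC·DBC·BA·D·ABC·DBC·D·BA·DBC·D·ABC·D·BA·DBC·BA·D·ABC·DBC·D·ABC·DBC·BA·D·ABC·DBC·D·ABC·D·BA·DBC·BA·D·ABC·DBC·D·ABC·DBC·BA·D·ABC·DBC·D·BA·DBC·D·ABC·D·BA·DBC·BA·D·ABC
    A ↦ BA
    B ↦ D
    C ↦ ABC
    D ↦ DBC

A->BA, B->D, C->ABC, D->DBC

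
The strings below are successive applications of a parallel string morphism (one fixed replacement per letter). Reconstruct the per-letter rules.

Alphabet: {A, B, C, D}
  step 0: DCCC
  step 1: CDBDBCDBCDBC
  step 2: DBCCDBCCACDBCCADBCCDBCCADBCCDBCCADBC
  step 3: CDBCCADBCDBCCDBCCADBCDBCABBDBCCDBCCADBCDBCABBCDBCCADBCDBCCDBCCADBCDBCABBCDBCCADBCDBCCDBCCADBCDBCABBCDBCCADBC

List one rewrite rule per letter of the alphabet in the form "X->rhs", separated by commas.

A->ABB, B->CCA, C->DBC, D->CDB

  step 2 ⇒ step 3: DBCCDBCCACDBCCADBCCDBCCADBCCDBCCADBC ⇒ CDB·CCA·DBC·DBC·CDB·CCA·DBC·DBC·ABB·DBC·CDB·CCA·DBC·DBC·ABB·CDB·CCA·DBC·DBC·CDB·CCA·DBC·DBC·ABB·CDB·CCA·DBC·DBC·CDB·CCA·DBC·DBC·ABB·CDB·CCA·DBC
    A ↦ ABB
    B ↦ CCA
    C ↦ DBC
    D ↦ CDB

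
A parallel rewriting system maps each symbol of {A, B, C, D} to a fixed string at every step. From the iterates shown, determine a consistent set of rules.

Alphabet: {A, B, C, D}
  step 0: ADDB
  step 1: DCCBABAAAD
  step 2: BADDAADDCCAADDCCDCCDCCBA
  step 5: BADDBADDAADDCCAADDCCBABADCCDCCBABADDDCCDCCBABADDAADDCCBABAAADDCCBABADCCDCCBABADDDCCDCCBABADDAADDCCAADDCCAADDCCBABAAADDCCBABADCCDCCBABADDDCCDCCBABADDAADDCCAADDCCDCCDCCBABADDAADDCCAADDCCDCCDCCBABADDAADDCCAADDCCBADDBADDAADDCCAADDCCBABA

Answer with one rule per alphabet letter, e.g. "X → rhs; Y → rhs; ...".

  step 1 ⇒ step 2: DCCBABAAAD ⇒ BA·D·D·AAD·DCC·AAD·DCC·DCC·DCC·BA
    A ↦ DCC
    B ↦ AAD
    C ↦ D
    D ↦ BA

A->DCC, B->AAD, C->D, D->BA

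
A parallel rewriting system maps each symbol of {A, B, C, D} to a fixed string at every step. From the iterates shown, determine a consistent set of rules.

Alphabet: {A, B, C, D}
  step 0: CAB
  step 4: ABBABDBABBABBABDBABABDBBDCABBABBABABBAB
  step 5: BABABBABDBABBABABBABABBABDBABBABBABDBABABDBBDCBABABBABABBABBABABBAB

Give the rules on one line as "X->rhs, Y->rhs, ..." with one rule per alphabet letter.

A->B, B->AB, C->BDC, D->DB

  step 4 ⇒ step 5: ABBABDBABBABBABDBABABDBBDCABBABBABABBAB ⇒ B·AB·AB·B·AB·DB·AB·B·AB·AB·B·AB·AB·B·AB·DB·AB·B·AB·B·AB·DB·AB·AB·DB·BDC·B·AB·AB·B·AB·AB·B·AB·B·AB·AB·B·AB
    A ↦ B
    B ↦ AB
    C ↦ BDC
    D ↦ DB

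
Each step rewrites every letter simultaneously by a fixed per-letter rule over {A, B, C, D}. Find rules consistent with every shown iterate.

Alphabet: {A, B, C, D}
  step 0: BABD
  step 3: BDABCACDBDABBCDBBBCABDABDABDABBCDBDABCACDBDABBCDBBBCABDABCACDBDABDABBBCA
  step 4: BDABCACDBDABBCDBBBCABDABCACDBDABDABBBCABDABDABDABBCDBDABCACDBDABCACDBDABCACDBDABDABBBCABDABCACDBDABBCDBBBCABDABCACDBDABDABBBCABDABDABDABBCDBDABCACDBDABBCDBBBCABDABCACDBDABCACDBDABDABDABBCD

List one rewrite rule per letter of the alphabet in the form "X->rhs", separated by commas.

A->CD, B->BDA, C->BB, D->BCA

  step 3 ⇒ step 4: BDABCACDBDABBCDBBBCABDABDABDABBCDBDABCACDBDABBCDBBBCABDABCACDBDABDABBBCA ⇒ BDA·BCA·CD·BDA·BB·CD·BB·BCA·BDA·BCA·CD·BDA·BDA·BB·BCA·BDA·BDA·BDA·BB·CD·BDA·BCA·CD·BDA·BCA·CD·BDA·BCA·CD·BDA·BDA·BB·BCA·BDA·BCA·CD·BDA·BB·CD·BB·BCA·BDA·BCA·CD·BDA·BDA·BB·BCA·BDA·BDA·BDA·BB·CD·BDA·BCA·CD·BDA·BB·CD·BB·BCA·BDA·BCA·CD·BDA·BCA·CD·BDA·BDA·BDA·BB·CD
    A ↦ CD
    B ↦ BDA
    C ↦ BB
    D ↦ BCA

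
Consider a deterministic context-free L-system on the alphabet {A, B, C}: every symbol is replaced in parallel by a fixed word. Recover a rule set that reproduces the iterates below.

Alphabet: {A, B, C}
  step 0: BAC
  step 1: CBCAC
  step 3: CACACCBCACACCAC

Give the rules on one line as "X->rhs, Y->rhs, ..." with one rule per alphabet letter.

  step 0 ⇒ step 1: BAC ⇒ CB·C·AC
    A ↦ C
    B ↦ CB
    C ↦ AC

A->C, B->CB, C->AC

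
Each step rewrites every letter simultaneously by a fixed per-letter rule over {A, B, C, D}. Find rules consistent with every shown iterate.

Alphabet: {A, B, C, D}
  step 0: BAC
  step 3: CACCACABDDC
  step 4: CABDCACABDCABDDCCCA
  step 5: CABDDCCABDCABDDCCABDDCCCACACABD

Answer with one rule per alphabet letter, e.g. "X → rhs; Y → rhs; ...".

  step 4 ⇒ step 5: CABDCACABDCABDDCCCA ⇒ CA·BD·D·C·CA·BD·CA·BD·D·C·CA·BD·D·C·C·CA·CA·CA·BD
    A ↦ BD
    B ↦ D
    C ↦ CA
    D ↦ C

A->BD, B->D, C->CA, D->C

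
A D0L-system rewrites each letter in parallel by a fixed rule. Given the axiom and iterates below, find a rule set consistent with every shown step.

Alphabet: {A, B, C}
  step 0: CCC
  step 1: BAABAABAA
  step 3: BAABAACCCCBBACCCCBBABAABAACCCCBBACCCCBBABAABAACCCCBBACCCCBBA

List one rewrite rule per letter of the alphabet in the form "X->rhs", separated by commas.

A->BBA, B->CC, C->BAA

  step 0 ⇒ step 1: CCC ⇒ BAA·BAA·BAA
    C ↦ BAA
    A ↦ BBA  (constrained at step 1)
    B ↦ CC  (constrained at step 1)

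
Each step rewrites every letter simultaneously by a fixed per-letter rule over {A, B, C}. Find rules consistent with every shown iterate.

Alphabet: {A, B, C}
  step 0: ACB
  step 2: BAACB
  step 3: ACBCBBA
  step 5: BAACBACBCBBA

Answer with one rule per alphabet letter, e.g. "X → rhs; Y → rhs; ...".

A->CB, B->A, C->B

  step 2 ⇒ step 3: BAACB ⇒ A·CB·CB·B·A
    A ↦ CB
    B ↦ A
    C ↦ B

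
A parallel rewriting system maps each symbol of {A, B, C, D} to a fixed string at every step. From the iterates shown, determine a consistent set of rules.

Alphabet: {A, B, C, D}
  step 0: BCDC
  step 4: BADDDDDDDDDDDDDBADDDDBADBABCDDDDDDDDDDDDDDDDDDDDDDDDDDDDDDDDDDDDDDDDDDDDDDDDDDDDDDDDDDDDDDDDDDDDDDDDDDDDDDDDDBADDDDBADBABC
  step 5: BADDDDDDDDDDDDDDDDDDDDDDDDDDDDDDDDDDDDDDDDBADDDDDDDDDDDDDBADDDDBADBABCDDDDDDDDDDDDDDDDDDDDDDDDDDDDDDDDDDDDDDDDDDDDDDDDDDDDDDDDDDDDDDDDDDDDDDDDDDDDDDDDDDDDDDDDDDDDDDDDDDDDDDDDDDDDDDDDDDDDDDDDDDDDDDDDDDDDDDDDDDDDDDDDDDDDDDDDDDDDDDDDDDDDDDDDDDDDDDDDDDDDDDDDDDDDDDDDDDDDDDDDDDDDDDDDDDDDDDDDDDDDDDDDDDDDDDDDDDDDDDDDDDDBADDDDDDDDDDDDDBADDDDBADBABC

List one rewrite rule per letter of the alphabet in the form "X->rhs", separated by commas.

A->D, B->BA, C->BC, D->DDD

  step 4 ⇒ step 5: BADDDDDDDDDDDDDBADDDDBADBABCDDDDDDDDDDDDDDDDDDDDDDDDDDDDDDDDDDDDDDDDDDDDDDDDDDDDDDDDDDDDDDDDDDDDDDDDDDDDDDDDDBADDDDBADBABC ⇒ BA·D·DDD·DDD·DDD·DDD·DDD·DDD·DDD·DDD·DDD·DDD·DDD·DDD·DDD·BA·D·DDD·DDD·DDD·DDD·BA·D·DDD·BA·D·BA·BC·DDD·DDD·DDD·DDD·DDD·DDD·DDD·DDD·DDD·DDD·DDD·DDD·DDD·DDD·DDD·DDD·DDD·DDD·DDD·DDD·DDD·DDD·DDD·DDD·DDD·DDD·DDD·DDD·DDD·DDD·DDD·DDD·DDD·DDD·DDD·DDD·DDD·DDD·DDD·DDD·DDD·DDD·DDD·DDD·DDD·DDD·DDD·DDD·DDD·DDD·DDD·DDD·DDD·DDD·DDD·DDD·DDD·DDD·DDD·DDD·DDD·DDD·DDD·DDD·DDD·DDD·DDD·DDD·DDD·DDD·DDD·DDD·DDD·DDD·DDD·DDD·DDD·DDD·DDD·DDD·DDD·BA·D·DDD·DDD·DDD·DDD·BA·D·DDD·BA·D·BA·BC
    A ↦ D
    B ↦ BA
    C ↦ BC
    D ↦ DDD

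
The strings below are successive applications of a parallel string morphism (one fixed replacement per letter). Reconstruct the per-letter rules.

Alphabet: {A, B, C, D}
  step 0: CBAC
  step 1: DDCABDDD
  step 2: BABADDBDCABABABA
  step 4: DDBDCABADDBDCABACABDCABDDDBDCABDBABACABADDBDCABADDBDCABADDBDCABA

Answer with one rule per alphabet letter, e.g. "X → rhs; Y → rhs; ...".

  step 1 ⇒ step 2: DDCABDDD ⇒ BA·BA·DD·BD·CA·BA·BA·BA
    A ↦ BD
    B ↦ CA
    C ↦ DD
    D ↦ BA

A->BD, B->CA, C->DD, D->BA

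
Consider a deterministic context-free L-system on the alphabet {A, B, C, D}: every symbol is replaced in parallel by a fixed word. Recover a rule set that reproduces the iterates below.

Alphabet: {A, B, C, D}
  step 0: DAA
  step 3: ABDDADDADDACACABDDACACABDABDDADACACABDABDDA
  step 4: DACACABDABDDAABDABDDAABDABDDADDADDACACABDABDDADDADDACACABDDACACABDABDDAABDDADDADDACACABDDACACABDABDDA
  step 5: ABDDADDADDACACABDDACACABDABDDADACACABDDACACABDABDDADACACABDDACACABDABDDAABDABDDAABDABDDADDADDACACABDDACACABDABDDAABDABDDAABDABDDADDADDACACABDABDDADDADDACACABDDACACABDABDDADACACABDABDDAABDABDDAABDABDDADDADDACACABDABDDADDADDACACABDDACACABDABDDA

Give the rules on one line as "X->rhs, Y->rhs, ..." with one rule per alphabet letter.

A->DA, B->CAC, C->D, D->ABD

  step 4 ⇒ step 5: DACACABDABDDAABDABDDAABDABDDADDADDACACABDABDDADDADDACACABDDACACABDABDDAABDDADDADDACACABDDACACABDABDDA ⇒ ABD·DA·D·DA·D·DA·CAC·ABD·DA·CAC·ABD·ABD·DA·DA·CAC·ABD·DA·CAC·ABD·ABD·DA·DA·CAC·ABD·DA·CAC·ABD·ABD·DA·ABD·ABD·DA·ABD·ABD·DA·D·DA·D·DA·CAC·ABD·DA·CAC·ABD·ABD·DA·ABD·ABD·DA·ABD·ABD·DA·D·DA·D·DA·CAC·ABD·ABD·DA·D·DA·D·DA·CAC·ABD·DA·CAC·ABD·ABD·DA·DA·CAC·ABD·ABD·DA·ABD·ABD·DA·ABD·ABD·DA·D·DA·D·DA·CAC·ABD·ABD·DA·D·DA·D·DA·CAC·ABD·DA·CAC·ABD·ABD·DA
    A ↦ DA
    B ↦ CAC
    C ↦ D
    D ↦ ABD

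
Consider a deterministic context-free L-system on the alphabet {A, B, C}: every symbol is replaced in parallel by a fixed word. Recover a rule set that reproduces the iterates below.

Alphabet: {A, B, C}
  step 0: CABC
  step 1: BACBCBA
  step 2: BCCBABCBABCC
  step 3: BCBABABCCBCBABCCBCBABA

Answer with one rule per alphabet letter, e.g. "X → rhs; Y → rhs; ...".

A->C, B->BC, C->BA

  step 2 ⇒ step 3: BCCBABCBABCC ⇒ BC·BA·BA·BC·C·BC·BA·BC·C·BC·BA·BA
    A ↦ C
    B ↦ BC
    C ↦ BA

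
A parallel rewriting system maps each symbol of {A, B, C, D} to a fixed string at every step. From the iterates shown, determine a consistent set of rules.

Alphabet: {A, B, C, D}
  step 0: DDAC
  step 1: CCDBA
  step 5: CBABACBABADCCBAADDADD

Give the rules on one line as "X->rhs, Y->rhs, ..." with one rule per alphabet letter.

  step 0 ⇒ step 1: DDAC ⇒ C·C·D·BA
    A ↦ D
    C ↦ BA
    D ↦ C
    B ↦ AD  (constrained at step 1)

A->D, B->AD, C->BA, D->C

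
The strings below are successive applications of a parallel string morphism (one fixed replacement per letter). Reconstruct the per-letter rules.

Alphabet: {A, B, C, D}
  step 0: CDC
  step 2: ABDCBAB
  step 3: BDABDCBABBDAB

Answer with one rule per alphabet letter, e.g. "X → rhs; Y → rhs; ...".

A->BD, B->AB, C->B, D->DC

  step 2 ⇒ step 3: ABDCBAB ⇒ BD·AB·DC·B·AB·BD·AB
    A ↦ BD
    B ↦ AB
    C ↦ B
    D ↦ DC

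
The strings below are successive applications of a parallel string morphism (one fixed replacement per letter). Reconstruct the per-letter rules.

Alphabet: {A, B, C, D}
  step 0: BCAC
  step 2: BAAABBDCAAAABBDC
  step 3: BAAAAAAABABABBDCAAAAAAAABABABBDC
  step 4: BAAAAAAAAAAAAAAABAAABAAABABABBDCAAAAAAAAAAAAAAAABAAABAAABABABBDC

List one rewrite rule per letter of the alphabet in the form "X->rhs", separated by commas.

A->AA, B->BA, C->DC, D->BB

  step 3 ⇒ step 4: BAAAAAAABABABBDCAAAAAAAABABABBDC ⇒ BA·AA·AA·AA·AA·AA·AA·AA·BA·AA·BA·AA·BA·BA·BB·DC·AA·AA·AA·AA·AA·AA·AA·AA·BA·AA·BA·AA·BA·BA·BB·DC
    A ↦ AA
    B ↦ BA
    C ↦ DC
    D ↦ BB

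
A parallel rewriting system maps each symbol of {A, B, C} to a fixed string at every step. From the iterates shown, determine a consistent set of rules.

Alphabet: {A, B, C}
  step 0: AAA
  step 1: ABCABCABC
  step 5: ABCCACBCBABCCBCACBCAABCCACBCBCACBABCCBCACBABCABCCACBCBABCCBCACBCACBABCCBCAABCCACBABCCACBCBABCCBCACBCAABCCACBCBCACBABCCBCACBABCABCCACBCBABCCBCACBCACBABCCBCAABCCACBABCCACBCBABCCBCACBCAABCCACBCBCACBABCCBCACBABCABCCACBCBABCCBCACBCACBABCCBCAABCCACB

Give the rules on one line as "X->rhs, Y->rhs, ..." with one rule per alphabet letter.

A->ABC, B->CA, C->CB

  step 0 ⇒ step 1: AAA ⇒ ABC·ABC·ABC
    A ↦ ABC
    B ↦ CA  (constrained at step 1)
    C ↦ CB  (constrained at step 1)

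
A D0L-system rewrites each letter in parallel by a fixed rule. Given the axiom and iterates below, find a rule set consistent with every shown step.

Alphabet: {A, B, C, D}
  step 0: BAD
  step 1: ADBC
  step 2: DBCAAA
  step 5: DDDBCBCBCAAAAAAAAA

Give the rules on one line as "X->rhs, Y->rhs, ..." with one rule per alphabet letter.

A->D, B->A, C->AA, D->BC

  step 1 ⇒ step 2: ADBC ⇒ D·BC·A·AA
    A ↦ D
    B ↦ A
    C ↦ AA
    D ↦ BC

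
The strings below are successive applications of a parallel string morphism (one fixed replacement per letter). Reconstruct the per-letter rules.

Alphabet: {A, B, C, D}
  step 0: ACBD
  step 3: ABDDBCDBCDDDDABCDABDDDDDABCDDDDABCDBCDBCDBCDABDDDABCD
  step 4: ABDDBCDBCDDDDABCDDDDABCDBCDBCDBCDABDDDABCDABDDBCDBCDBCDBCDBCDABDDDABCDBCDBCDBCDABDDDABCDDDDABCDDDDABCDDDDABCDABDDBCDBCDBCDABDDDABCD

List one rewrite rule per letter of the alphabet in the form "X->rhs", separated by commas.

  step 3 ⇒ step 4: ABDDBCDBCDDDDABCDABDDDDDABCDDDDABCDBCDBCDBCDABDDDABCD ⇒ AB·DD·BCD·BCD·DD·DA·BCD·DD·DA·BCD·BCD·BCD·BCD·AB·DD·DA·BCD·AB·DD·BCD·BCD·BCD·BCD·BCD·AB·DD·DA·BCD·BCD·BCD·BCD·AB·DD·DA·BCD·DD·DA·BCD·DD·DA·BCD·DD·DA·BCD·AB·DD·BCD·BCD·BCD·AB·DD·DA·BCD
    A ↦ AB
    B ↦ DD
    C ↦ DA
    D ↦ BCD

A->AB, B->DD, C->DA, D->BCD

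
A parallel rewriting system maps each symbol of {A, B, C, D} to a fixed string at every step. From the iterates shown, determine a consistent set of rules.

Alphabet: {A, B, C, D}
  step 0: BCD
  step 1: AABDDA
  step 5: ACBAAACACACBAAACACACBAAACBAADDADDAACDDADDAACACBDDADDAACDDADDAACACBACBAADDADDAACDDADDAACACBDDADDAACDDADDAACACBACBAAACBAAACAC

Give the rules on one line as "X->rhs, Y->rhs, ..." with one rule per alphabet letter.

  step 0 ⇒ step 1: BCD ⇒ AA·B·DDA
    B ↦ AA
    C ↦ B
    D ↦ DDA
    A ↦ AC  (constrained at step 1)

A->AC, B->AA, C->B, D->DDA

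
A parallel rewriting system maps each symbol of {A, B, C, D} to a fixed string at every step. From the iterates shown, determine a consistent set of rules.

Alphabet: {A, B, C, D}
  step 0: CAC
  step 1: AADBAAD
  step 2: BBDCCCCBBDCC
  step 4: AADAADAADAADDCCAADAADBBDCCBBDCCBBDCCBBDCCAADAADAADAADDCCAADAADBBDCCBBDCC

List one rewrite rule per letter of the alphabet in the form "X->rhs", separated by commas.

A->B, B->CC, C->AAD, D->DCC

  step 1 ⇒ step 2: AADBAAD ⇒ B·B·DCC·CC·B·B·DCC
    A ↦ B
    B ↦ CC
    D ↦ DCC
  step 0 ⇒ step 1: CAC ⇒ AAD·B·AAD
    C ↦ AAD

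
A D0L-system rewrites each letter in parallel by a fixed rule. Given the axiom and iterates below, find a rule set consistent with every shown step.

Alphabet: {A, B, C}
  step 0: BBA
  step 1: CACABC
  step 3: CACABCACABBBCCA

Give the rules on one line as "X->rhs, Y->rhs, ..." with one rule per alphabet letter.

A->BC, B->CA, C->B

  step 0 ⇒ step 1: BBA ⇒ CA·CA·BC
    A ↦ BC
    B ↦ CA
    C ↦ B  (constrained at step 1)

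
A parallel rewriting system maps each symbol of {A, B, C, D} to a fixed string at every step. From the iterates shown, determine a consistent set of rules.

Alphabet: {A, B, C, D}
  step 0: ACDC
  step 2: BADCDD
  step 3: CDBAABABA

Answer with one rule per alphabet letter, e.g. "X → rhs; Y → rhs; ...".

  step 2 ⇒ step 3: BADCDD ⇒ C·D·BA·A·BA·BA
    A ↦ D
    B ↦ C
    C ↦ A
    D ↦ BA

A->D, B->C, C->A, D->BA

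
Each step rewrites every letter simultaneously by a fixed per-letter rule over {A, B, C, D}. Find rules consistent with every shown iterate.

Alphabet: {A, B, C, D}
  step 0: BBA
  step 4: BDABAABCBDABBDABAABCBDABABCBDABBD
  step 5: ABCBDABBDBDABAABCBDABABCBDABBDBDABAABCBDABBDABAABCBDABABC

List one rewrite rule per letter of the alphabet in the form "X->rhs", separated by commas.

A->BD, B->AB, C->A, D->C

  step 4 ⇒ step 5: BDABAABCBDABBDABAABCBDABABCBDABBD ⇒ AB·C·BD·AB·BD·BD·AB·A·AB·C·BD·AB·AB·C·BD·AB·BD·BD·AB·A·AB·C·BD·AB·BD·AB·A·AB·C·BD·AB·AB·C
    A ↦ BD
    B ↦ AB
    C ↦ A
    D ↦ C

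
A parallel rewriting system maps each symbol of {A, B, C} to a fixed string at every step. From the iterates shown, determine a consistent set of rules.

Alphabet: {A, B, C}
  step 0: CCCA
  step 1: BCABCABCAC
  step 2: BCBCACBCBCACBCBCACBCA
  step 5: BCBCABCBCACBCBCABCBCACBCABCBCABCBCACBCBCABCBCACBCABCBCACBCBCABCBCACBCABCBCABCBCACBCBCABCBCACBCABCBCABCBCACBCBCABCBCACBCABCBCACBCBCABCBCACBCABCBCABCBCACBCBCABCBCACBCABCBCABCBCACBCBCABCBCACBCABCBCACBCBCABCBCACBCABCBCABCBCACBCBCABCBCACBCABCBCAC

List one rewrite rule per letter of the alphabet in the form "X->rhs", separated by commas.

  step 1 ⇒ step 2: BCABCABCAC ⇒ BC·BCA·C·BC·BCA·C·BC·BCA·C·BCA
    A ↦ C
    B ↦ BC
    C ↦ BCA

A->C, B->BC, C->BCA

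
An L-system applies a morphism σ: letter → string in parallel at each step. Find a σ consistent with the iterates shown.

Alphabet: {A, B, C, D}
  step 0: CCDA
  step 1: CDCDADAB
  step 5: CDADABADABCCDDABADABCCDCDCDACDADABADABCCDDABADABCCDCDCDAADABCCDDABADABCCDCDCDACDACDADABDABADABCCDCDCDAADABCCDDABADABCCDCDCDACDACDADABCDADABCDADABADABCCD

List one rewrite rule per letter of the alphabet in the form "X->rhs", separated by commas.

A->DAB, B->CCD, C->CD, D->A

  step 0 ⇒ step 1: CCDA ⇒ CD·CD·A·DAB
    A ↦ DAB
    C ↦ CD
    D ↦ A
    B ↦ CCD  (constrained at step 1)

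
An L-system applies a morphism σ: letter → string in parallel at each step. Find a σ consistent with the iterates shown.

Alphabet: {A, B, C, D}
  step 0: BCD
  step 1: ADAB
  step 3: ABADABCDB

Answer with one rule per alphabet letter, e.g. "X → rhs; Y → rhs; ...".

  step 0 ⇒ step 1: BCD ⇒ AD·A·B
    B ↦ AD
    C ↦ A
    D ↦ B
    A ↦ CD  (constrained at step 1)

A->CD, B->AD, C->A, D->B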